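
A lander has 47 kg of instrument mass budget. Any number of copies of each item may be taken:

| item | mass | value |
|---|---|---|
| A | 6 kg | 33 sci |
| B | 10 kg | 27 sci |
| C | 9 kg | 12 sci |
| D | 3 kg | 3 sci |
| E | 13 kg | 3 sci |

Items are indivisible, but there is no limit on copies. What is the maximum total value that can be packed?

Best value-per-unit is A at 33/6; filling with it alone gives 7×33 = 231.
Optimal mix: 7×A + 1×D → mass 45, value 234.

234 sci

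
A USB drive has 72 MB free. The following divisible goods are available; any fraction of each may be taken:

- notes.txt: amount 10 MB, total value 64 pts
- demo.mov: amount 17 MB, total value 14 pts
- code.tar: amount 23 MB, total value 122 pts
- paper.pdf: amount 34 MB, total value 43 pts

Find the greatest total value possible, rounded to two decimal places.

233.12

Take in order of value per unit:
- notes.txt (64/10 per unit): all 10 → value 64, running total 64.00
- code.tar (122/23 per unit): all 23 → value 122, running total 186.00
- paper.pdf (43/34 per unit): all 34 → value 43, running total 229.00
- demo.mov (14/17 per unit): 5 of 17 → value 5×14/17 = 4.1176, running total 233.12
Total 233.12.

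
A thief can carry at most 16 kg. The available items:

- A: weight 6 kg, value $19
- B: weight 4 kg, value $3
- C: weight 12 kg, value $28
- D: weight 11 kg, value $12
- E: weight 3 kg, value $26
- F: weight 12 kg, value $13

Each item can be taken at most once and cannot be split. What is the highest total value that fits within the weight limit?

$54

Check high-value combinations within 16 kg:
- C+E: weight 12+3=15, value 28+26=54
- A+B+E: weight 6+4+3=13, value 19+3+26=48
- A+E: weight 6+3=9, value 19+26=45
- E+F: weight 3+12=15, value 26+13=39
Best: $54.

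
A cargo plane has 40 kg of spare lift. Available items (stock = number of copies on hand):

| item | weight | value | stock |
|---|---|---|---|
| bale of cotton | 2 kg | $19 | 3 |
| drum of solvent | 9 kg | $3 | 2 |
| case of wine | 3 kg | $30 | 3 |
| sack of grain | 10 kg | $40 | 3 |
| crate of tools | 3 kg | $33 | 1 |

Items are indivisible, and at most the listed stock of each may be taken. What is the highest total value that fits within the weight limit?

Top feasible selections:
- 3×bale of cotton + 3×case of wine + 2×sack of grain + 1×crate of tools: weight 38, value 260
- 2×bale of cotton + 3×case of wine + 2×sack of grain + 1×crate of tools: weight 36, value 241
- 3×bale of cotton + 2×case of wine + 2×sack of grain + 1×crate of tools: weight 35, value 230
Best: $260.

$260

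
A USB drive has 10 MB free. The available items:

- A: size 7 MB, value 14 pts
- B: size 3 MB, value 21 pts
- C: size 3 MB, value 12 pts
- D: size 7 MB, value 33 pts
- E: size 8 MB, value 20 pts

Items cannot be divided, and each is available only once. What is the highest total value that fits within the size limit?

54 pts

Check high-value combinations within 10 MB:
- B+D: size 3+7=10, value 21+33=54
- C+D: size 3+7=10, value 12+33=45
- A+B: size 7+3=10, value 14+21=35
- B+C: size 3+3=6, value 21+12=33
Best: 54 pts.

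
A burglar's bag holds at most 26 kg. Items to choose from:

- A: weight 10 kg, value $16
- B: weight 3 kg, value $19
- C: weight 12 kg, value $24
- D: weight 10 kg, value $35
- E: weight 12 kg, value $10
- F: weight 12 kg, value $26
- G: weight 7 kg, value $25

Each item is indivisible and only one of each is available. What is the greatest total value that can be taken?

$80

Check high-value combinations within 26 kg:
- B+D+F: weight 3+10+12=25, value 19+35+26=80
- B+D+G: weight 3+10+7=20, value 19+35+25=79
- B+C+D: weight 3+12+10=25, value 19+24+35=78
Best: $80.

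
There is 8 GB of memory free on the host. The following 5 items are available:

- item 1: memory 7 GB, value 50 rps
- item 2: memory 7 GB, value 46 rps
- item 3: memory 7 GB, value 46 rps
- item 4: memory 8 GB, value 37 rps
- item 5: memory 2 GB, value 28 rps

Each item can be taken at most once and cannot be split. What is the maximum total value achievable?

Check high-value combinations within 8 GB:
- item 1: memory 7, value 50
- item 2: memory 7, value 46
- item 3: memory 7, value 46
Best: 50 rps.

50 rps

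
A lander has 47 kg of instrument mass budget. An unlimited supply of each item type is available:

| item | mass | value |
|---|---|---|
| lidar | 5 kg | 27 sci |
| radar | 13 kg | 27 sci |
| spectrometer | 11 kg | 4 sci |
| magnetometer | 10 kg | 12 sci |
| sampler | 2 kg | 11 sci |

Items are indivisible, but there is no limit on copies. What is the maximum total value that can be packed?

258 sci

Best value-per-unit is sampler at 11/2; filling with it alone gives 23×11 = 253.
Optimal mix: 1×lidar + 21×sampler → mass 47, value 258.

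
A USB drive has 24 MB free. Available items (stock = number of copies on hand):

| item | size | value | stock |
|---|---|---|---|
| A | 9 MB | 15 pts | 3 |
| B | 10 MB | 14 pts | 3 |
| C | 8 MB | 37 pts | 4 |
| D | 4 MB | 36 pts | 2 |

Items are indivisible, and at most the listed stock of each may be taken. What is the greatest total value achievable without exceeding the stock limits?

Top feasible selections:
- 2×C + 2×D: size 24, value 146
- 3×C: size 24, value 111
- 2×C + 1×D: size 20, value 110
Best: 146 pts.

146 pts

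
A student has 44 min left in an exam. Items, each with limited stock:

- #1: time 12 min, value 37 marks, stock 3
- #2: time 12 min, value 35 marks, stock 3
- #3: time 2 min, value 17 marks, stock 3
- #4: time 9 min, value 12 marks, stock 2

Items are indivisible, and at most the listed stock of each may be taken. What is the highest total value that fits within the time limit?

Best selections within time 44 and stock limits:
- 3×#1 + 3×#3: time 42, value 162
- 2×#1 + 1×#2 + 3×#3: time 42, value 160
Best: 162 marks.

162 marks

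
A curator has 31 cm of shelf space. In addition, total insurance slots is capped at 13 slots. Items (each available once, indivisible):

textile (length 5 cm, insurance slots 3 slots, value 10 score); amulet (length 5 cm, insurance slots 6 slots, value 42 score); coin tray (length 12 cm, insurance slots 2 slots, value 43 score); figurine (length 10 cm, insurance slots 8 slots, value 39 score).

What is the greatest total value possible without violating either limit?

95 score

Feasible sets respecting both limits:
- textile+amulet+coin tray: length 22, insurance slots 11, value 95
- textile+coin tray+figurine: length 27, insurance slots 13, value 92
- amulet+coin tray: length 17, insurance slots 8, value 85
- coin tray+figurine: length 22, insurance slots 10, value 82
Best: 95 score.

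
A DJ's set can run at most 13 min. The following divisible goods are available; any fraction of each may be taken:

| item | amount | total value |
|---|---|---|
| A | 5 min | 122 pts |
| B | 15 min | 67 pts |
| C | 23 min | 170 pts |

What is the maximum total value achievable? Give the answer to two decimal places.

181.13

Take in order of value per unit:
- A (122/5 per unit): all 5 → value 122, running total 122.00
- C (170/23 per unit): 8 of 23 → value 8×170/23 = 59.1304, running total 181.13
Total 181.13.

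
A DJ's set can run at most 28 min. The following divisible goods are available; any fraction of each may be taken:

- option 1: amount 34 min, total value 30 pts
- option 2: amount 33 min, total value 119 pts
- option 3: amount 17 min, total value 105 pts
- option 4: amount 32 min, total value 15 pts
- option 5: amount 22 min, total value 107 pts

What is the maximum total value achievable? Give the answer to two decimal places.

158.50

Take in order of value per unit:
- option 3 (105/17 per unit): all 17 → value 105, running total 105.00
- option 5 (107/22 per unit): 11 of 22 → value 11×107/22 = 53.5000, running total 158.50
Total 158.50.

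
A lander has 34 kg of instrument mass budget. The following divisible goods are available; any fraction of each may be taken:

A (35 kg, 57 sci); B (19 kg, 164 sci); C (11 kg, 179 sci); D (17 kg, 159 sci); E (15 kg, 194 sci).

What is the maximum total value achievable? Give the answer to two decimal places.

Take in order of value per unit:
- C (179/11 per unit): all 11 → value 179, running total 179.00
- E (194/15 per unit): all 15 → value 194, running total 373.00
- D (159/17 per unit): 8 of 17 → value 8×159/17 = 74.8235, running total 447.82
Total 447.82.

447.82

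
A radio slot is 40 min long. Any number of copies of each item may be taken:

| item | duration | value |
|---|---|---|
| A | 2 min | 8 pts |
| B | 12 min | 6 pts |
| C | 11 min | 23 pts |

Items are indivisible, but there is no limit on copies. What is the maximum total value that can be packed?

160 pts

Best value-per-unit is A at 8/2, and filling with it alone uses duration 20×2=40. No mix of the others beats 20×8 = 160.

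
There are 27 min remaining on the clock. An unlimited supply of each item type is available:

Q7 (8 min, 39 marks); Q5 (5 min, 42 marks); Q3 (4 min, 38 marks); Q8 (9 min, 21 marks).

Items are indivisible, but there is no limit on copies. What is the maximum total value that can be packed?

Best value-per-unit is Q3 at 38/4; filling with it alone gives 6×38 = 228.
Optimal mix: 3×Q5 + 3×Q3 → time 27, value 240.

240 marks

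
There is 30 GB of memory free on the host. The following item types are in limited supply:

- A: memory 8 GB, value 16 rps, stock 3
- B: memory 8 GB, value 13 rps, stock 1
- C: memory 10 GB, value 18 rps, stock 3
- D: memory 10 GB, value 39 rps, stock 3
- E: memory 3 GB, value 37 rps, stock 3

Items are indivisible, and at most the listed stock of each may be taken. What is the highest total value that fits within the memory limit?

Top feasible selections:
- 2×D + 3×E: memory 29, value 189
- 1×C + 1×D + 3×E: memory 29, value 168
- 1×A + 1×D + 3×E: memory 27, value 166
Best: 189 rps.

189 rps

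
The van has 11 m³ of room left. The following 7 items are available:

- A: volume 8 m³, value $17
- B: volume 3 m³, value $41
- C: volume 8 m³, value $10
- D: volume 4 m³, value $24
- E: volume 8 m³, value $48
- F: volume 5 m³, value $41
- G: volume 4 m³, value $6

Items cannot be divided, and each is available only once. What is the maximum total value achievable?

$89

Check high-value combinations within 11 m³:
- B+E: volume 3+8=11, value 41+48=89
- B+F: volume 3+5=8, value 41+41=82
- B+D+G: volume 3+4+4=11, value 41+24+6=71
- B+D: volume 3+4=7, value 41+24=65
- D+F: volume 4+5=9, value 24+41=65
Best: $89.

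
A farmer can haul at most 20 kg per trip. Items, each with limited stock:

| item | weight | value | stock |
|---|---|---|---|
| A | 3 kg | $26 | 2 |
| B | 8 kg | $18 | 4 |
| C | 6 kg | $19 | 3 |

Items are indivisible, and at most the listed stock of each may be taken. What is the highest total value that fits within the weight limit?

$90

Best selections within weight 20 and stock limits:
- 2×A + 2×C: weight 18, value 90
- 2×A + 1×B + 1×C: weight 20, value 89
Best: $90.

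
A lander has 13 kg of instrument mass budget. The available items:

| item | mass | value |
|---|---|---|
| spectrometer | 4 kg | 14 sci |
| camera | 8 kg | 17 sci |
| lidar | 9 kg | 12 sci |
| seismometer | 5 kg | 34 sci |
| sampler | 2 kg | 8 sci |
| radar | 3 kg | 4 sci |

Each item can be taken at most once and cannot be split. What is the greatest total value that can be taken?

56 sci

Check high-value combinations within 13 kg:
- spectrometer+seismometer+sampler: mass 4+5+2=11, value 14+34+8=56
- spectrometer+seismometer+radar: mass 4+5+3=12, value 14+34+4=52
- camera+seismometer: mass 8+5=13, value 17+34=51
Best: 56 sci.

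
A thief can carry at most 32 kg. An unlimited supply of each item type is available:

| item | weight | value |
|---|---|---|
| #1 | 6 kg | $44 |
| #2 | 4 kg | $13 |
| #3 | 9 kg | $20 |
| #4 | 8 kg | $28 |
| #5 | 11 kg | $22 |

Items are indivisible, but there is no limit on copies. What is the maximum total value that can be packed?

$220

Best value-per-unit is #1 at 44/6, and filling with it alone uses weight 5×6=30. No mix of the others beats 5×44 = 220.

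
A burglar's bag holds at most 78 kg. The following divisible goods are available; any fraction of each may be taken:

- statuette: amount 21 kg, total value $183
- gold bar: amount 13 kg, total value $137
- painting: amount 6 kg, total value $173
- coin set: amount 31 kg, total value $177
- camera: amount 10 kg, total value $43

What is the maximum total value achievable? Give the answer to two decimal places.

700.10

Take in order of value per unit:
- painting (173/6 per unit): all 6 → value 173, running total 173.00
- gold bar (137/13 per unit): all 13 → value 137, running total 310.00
- statuette (183/21 per unit): all 21 → value 183, running total 493.00
- coin set (177/31 per unit): all 31 → value 177, running total 670.00
- camera (43/10 per unit): 7 of 10 → value 7×43/10 = 30.1000, running total 700.10
Total 700.10.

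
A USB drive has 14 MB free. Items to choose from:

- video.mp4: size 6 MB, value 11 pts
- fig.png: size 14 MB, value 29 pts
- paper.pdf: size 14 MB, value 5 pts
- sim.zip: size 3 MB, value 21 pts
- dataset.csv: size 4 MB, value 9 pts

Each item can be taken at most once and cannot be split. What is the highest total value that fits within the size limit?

41 pts

Check high-value combinations within 14 MB:
- video.mp4+sim.zip+dataset.csv: size 6+3+4=13, value 11+21+9=41
- video.mp4+sim.zip: size 6+3=9, value 11+21=32
- sim.zip+dataset.csv: size 3+4=7, value 21+9=30
- fig.png: size 14, value 29
Best: 41 pts.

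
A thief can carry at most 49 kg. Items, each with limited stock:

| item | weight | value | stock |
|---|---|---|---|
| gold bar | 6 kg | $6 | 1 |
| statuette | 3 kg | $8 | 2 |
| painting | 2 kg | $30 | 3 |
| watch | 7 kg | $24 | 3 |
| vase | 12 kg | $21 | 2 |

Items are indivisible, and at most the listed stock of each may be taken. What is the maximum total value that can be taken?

$199

Best selections within weight 49 and stock limits:
- 2×statuette + 3×painting + 3×watch + 1×vase: weight 45, value 199
- 1×gold bar + 1×statuette + 3×painting + 3×watch + 1×vase: weight 48, value 197
- 1×statuette + 3×painting + 3×watch + 1×vase: weight 42, value 191
- 1×gold bar + 3×painting + 3×watch + 1×vase: weight 45, value 189
Best: $199.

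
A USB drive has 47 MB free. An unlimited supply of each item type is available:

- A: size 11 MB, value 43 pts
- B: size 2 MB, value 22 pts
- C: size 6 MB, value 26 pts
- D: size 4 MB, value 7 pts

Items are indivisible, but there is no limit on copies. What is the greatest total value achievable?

506 pts

Best value-per-unit is B at 22/2, and filling with it alone uses size 23×2=46. No mix of the others beats 23×22 = 506.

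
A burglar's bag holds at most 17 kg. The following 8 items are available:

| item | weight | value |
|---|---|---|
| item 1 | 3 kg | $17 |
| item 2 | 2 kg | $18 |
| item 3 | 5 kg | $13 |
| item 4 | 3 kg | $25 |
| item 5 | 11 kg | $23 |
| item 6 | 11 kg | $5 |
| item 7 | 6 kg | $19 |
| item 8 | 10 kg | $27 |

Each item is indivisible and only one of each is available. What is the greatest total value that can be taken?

Check high-value combinations within 17 kg:
- item 1+item 2+item 4+item 7: weight 3+2+3+6=14, value 17+18+25+19=79
- item 2+item 3+item 4+item 7: weight 2+5+3+6=16, value 18+13+25+19=75
- item 1+item 3+item 4+item 7: weight 3+5+3+6=17, value 17+13+25+19=74
- item 1+item 2+item 3+item 4: weight 3+2+5+3=13, value 17+18+13+25=73
- item 2+item 4+item 8: weight 2+3+10=15, value 18+25+27=70
Best: $79.

$79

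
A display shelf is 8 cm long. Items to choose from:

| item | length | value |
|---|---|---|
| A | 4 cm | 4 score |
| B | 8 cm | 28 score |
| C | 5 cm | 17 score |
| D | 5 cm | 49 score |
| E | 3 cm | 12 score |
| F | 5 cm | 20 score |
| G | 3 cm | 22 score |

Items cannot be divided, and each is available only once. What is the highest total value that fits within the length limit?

Check high-value combinations within 8 cm:
- D+G: length 5+3=8, value 49+22=71
- D+E: length 5+3=8, value 49+12=61
- D: length 5, value 49
Best: 71 score.

71 score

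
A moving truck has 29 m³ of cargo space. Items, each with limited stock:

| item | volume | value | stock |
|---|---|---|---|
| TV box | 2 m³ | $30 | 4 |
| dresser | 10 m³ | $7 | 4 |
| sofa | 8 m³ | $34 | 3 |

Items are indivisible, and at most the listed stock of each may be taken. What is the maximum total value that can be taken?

Top feasible selections:
- 4×TV box + 2×sofa: volume 24, value 188
- 2×TV box + 3×sofa: volume 28, value 162
Best: $188.

$188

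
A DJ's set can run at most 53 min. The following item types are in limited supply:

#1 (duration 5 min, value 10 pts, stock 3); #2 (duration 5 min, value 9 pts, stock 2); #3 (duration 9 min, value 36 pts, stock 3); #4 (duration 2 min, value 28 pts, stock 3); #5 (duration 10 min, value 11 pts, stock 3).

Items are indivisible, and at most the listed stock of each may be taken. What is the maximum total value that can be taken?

231 pts

Best selections within duration 53 and stock limits:
- 3×#1 + 1×#2 + 3×#3 + 3×#4: duration 53, value 231
- 2×#1 + 2×#2 + 3×#3 + 3×#4: duration 53, value 230
- 2×#1 + 3×#3 + 3×#4 + 1×#5: duration 53, value 223
- 3×#1 + 3×#3 + 3×#4: duration 48, value 222
Best: 231 pts.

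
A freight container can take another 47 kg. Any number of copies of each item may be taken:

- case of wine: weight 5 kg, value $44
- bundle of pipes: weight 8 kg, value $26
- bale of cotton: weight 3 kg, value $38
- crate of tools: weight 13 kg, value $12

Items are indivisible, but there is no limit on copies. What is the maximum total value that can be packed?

Best value-per-unit is bale of cotton at 38/3; filling with it alone gives 15×38 = 570.
Optimal mix: 1×case of wine + 14×bale of cotton → weight 47, value 576.

$576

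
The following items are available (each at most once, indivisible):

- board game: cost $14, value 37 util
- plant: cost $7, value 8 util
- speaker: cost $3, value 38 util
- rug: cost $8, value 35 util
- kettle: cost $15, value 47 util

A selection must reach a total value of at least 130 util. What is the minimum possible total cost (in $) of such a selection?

39

Subsets with value ≥ 130, sorted by total cost:
- board game+plant+speaker+kettle: cost 39, value 130
- board game+speaker+rug+kettle: cost 40, value 157
Minimum cost: 39 $.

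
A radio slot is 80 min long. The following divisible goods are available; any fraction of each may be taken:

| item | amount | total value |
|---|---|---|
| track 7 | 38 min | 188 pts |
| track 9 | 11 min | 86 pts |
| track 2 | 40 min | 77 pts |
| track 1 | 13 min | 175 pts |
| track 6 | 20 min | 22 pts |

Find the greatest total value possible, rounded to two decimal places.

483.65

Take in order of value per unit:
- track 1 (175/13 per unit): all 13 → value 175, running total 175.00
- track 9 (86/11 per unit): all 11 → value 86, running total 261.00
- track 7 (188/38 per unit): all 38 → value 188, running total 449.00
- track 2 (77/40 per unit): 18 of 40 → value 18×77/40 = 34.6500, running total 483.65
Total 483.65.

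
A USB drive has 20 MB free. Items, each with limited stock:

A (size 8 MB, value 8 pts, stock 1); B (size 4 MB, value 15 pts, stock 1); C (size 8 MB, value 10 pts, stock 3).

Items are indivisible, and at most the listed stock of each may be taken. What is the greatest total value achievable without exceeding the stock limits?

35 pts

Top feasible selections:
- 1×B + 2×C: size 20, value 35
- 1×A + 1×B + 1×C: size 20, value 33
- 1×B + 1×C: size 12, value 25
- 1×A + 1×B: size 12, value 23
Best: 35 pts.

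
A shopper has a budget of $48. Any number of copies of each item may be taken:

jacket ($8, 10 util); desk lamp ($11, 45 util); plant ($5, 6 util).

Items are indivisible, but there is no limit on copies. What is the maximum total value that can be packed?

180 util

Best value-per-unit is desk lamp at 45/11, and filling with it alone uses cost 4×11=44. No mix of the others beats 4×45 = 180.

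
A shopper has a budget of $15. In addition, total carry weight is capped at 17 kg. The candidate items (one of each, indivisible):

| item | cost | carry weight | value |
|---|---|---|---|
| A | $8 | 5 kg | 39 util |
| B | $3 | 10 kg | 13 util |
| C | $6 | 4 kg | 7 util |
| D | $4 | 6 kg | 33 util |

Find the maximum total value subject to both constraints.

72 util

Feasible sets respecting both limits:
- A+D: cost 12, carry weight 11, value 72
- A+B: cost 11, carry weight 15, value 52
- A+C: cost 14, carry weight 9, value 46
- B+D: cost 7, carry weight 16, value 46
Best: 72 util.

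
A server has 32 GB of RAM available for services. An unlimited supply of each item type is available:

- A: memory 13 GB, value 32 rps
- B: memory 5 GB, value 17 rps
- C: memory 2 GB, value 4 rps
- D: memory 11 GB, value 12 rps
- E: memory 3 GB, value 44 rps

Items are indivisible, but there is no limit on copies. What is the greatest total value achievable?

Best value-per-unit is E at 44/3; filling with it alone gives 10×44 = 440.
Optimal mix: 1×C + 10×E → memory 32, value 444.

444 rps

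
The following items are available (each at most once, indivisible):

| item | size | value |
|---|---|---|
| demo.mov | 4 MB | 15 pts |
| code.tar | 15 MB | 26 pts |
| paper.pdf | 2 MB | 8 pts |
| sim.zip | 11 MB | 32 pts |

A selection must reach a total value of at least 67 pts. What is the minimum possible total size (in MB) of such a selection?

30

Subsets with value ≥ 67, sorted by total size:
- demo.mov+code.tar+sim.zip: size 30, value 73
- demo.mov+code.tar+paper.pdf+sim.zip: size 32, value 81
Minimum size: 30 MB.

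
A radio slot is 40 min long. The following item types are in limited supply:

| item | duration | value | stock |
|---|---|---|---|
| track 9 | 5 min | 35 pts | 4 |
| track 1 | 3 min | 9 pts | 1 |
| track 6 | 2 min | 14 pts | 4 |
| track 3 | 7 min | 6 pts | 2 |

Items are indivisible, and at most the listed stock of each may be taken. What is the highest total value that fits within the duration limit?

211 pts

Best selections within duration 40 and stock limits:
- 4×track 9 + 1×track 1 + 4×track 6 + 1×track 3: duration 38, value 211
- 4×track 9 + 1×track 1 + 4×track 6: duration 31, value 205
Best: 211 pts.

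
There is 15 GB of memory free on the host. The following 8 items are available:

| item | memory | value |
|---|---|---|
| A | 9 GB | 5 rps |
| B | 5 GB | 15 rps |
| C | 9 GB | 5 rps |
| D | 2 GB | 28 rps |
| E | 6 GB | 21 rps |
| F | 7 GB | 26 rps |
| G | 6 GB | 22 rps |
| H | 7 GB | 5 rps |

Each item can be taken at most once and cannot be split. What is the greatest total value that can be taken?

Check high-value combinations within 15 GB:
- D+F+G: memory 2+7+6=15, value 28+26+22=76
- D+E+F: memory 2+6+7=15, value 28+21+26=75
- D+E+G: memory 2+6+6=14, value 28+21+22=71
- B+D+F: memory 5+2+7=14, value 15+28+26=69
Best: 76 rps.

76 rps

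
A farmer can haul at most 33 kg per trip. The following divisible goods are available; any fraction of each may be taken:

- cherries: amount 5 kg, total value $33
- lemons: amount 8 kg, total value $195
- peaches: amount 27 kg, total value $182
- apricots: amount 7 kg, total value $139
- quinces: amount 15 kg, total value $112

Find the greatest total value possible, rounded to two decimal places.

466.22

Take in order of value per unit:
- lemons (195/8 per unit): all 8 → value 195, running total 195.00
- apricots (139/7 per unit): all 7 → value 139, running total 334.00
- quinces (112/15 per unit): all 15 → value 112, running total 446.00
- peaches (182/27 per unit): 3 of 27 → value 3×182/27 = 20.2222, running total 466.22
Total 466.22.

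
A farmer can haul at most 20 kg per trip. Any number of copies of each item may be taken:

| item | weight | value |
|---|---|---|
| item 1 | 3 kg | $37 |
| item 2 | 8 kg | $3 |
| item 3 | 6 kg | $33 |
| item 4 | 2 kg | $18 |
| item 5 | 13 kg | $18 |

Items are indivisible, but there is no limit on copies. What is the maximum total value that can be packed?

Best value-per-unit is item 1 at 37/3; filling with it alone gives 6×37 = 222.
Optimal mix: 6×item 1 + 1×item 4 → weight 20, value 240.

$240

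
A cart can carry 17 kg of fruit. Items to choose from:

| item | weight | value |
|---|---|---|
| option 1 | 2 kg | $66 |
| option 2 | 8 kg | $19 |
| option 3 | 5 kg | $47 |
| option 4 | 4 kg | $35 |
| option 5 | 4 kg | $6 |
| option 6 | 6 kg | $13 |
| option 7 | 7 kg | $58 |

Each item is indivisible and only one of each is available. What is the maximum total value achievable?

Check high-value combinations within 17 kg:
- option 1+option 3+option 7: weight 2+5+7=14, value 66+47+58=171
- option 1+option 4+option 5+option 7: weight 2+4+4+7=17, value 66+35+6+58=165
- option 1+option 3+option 4+option 6: weight 2+5+4+6=17, value 66+47+35+13=161
- option 1+option 4+option 7: weight 2+4+7=13, value 66+35+58=159
Best: $171.

$171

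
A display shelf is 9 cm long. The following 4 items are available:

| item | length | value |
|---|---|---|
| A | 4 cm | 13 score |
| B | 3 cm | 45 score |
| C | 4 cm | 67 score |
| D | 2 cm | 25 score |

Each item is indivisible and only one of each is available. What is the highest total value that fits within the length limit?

137 score

Check high-value combinations within 9 cm:
- B+C+D: length 3+4+2=9, value 45+67+25=137
- B+C: length 3+4=7, value 45+67=112
- C+D: length 4+2=6, value 67+25=92
- A+B+D: length 4+3+2=9, value 13+45+25=83
- A+C: length 4+4=8, value 13+67=80
Best: 137 score.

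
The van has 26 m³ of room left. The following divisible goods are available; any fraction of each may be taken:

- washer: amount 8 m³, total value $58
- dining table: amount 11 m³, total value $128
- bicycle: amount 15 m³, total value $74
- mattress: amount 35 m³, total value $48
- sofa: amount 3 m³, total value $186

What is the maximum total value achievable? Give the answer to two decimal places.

Take in order of value per unit:
- sofa (186/3 per unit): all 3 → value 186, running total 186.00
- dining table (128/11 per unit): all 11 → value 128, running total 314.00
- washer (58/8 per unit): all 8 → value 58, running total 372.00
- bicycle (74/15 per unit): 4 of 15 → value 4×74/15 = 19.7333, running total 391.73
Total 391.73.

391.73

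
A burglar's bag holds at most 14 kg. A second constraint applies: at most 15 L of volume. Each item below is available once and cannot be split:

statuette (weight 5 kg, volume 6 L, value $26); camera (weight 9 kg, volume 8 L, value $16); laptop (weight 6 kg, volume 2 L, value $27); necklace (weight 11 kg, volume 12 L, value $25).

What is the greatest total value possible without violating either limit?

Feasible sets respecting both limits:
- statuette+laptop: weight 11, volume 8, value 53
- statuette+camera: weight 14, volume 14, value 42
- laptop: weight 6, volume 2, value 27
Best: $53.

$53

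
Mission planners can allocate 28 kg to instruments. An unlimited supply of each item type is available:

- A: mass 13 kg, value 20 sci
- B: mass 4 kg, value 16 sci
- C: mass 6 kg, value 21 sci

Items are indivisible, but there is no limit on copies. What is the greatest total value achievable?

Best value-per-unit is B at 16/4, and filling with it alone uses mass 7×4=28. No mix of the others beats 7×16 = 112.

112 sci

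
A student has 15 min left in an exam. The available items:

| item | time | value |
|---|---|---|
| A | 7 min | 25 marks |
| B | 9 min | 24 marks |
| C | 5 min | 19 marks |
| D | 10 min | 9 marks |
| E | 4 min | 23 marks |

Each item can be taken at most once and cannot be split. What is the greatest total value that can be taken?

This is a 0/1 knapsack; check combinations near the capacity.
- A+E: time 7+4=11, value 25+23=48
- B+E: time 9+4=13, value 24+23=47
- A+C: time 7+5=12, value 25+19=44
Best: 48 marks.

48 marks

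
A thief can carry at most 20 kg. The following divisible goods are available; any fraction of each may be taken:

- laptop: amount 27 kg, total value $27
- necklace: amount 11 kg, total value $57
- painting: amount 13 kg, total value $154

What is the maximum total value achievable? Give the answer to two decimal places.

190.27

Take in order of value per unit:
- painting (154/13 per unit): all 13 → value 154, running total 154.00
- necklace (57/11 per unit): 7 of 11 → value 7×57/11 = 36.2727, running total 190.27
Total 190.27.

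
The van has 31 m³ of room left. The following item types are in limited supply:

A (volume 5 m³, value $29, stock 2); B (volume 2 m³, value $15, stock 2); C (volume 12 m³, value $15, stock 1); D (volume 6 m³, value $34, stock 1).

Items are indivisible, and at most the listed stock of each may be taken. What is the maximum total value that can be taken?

$122

Best selections within volume 31 and stock limits:
- 2×A + 2×B + 1×D: volume 20, value 122
- 2×A + 1×B + 1×C + 1×D: volume 30, value 122
- 1×A + 2×B + 1×C + 1×D: volume 27, value 108
Best: $122.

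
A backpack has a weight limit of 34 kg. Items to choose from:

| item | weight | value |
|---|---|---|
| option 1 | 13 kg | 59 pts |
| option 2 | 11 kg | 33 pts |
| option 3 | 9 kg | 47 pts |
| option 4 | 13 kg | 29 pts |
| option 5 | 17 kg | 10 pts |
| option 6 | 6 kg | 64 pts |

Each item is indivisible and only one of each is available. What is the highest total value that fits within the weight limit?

Check high-value combinations within 34 kg:
- option 1+option 3+option 6: weight 13+9+6=28, value 59+47+64=170
- option 1+option 2+option 6: weight 13+11+6=30, value 59+33+64=156
- option 1+option 4+option 6: weight 13+13+6=32, value 59+29+64=152
- option 2+option 3+option 6: weight 11+9+6=26, value 33+47+64=144
- option 3+option 4+option 6: weight 9+13+6=28, value 47+29+64=140
Best: 170 pts.

170 pts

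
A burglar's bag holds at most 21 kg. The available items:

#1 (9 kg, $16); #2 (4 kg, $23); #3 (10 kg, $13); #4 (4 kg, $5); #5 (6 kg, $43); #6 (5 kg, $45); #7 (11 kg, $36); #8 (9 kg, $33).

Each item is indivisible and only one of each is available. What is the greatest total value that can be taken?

$121

Check high-value combinations within 21 kg:
- #5+#6+#8: weight 6+5+9=20, value 43+45+33=121
- #2+#4+#5+#6: weight 4+4+6+5=19, value 23+5+43+45=116
- #2+#5+#6: weight 4+6+5=15, value 23+43+45=111
Best: $121.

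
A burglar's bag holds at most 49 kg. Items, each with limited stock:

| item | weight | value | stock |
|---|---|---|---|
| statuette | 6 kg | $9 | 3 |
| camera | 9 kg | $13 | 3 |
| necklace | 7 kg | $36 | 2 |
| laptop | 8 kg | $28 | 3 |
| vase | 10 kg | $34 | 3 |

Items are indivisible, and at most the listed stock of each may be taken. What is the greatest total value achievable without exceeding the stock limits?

Top feasible selections:
- 2×necklace + 3×laptop + 1×vase: weight 48, value 190
- 1×statuette + 2×necklace + 1×laptop + 2×vase: weight 48, value 177
- 1×camera + 2×necklace + 2×laptop + 1×vase: weight 49, value 175
- 2×necklace + 3×vase: weight 44, value 174
Best: $190.

$190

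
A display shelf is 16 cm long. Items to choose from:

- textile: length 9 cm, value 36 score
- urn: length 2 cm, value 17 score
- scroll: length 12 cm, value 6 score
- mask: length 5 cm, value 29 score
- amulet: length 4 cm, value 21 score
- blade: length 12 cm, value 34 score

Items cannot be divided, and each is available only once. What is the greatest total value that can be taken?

Check high-value combinations within 16 cm:
- textile+urn+mask: length 9+2+5=16, value 36+17+29=82
- textile+urn+amulet: length 9+2+4=15, value 36+17+21=74
- urn+mask+amulet: length 2+5+4=11, value 17+29+21=67
- textile+mask: length 9+5=14, value 36+29=65
Best: 82 score.

82 score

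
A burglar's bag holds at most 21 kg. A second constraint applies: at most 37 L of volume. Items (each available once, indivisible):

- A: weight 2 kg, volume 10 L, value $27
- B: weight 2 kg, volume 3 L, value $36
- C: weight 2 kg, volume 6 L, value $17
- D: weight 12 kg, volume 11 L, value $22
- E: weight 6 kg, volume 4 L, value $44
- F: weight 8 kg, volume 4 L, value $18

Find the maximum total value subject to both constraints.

$142

Feasible sets respecting both limits:
- A+B+C+E+F: weight 20, volume 27, value 142
- A+B+E+F: weight 18, volume 21, value 125
- A+B+C+E: weight 12, volume 23, value 124
- B+C+E+F: weight 18, volume 17, value 115
Best: $142.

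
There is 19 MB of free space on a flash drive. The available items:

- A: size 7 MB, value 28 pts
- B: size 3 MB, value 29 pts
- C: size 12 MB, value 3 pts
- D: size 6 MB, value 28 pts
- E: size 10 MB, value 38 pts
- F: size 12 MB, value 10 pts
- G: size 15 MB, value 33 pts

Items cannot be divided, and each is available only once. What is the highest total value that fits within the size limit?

95 pts

Check high-value combinations within 19 MB:
- B+D+E: size 3+6+10=19, value 29+28+38=95
- A+B+D: size 7+3+6=16, value 28+29+28=85
- B+E: size 3+10=13, value 29+38=67
- D+E: size 6+10=16, value 28+38=66
- A+E: size 7+10=17, value 28+38=66
Best: 95 pts.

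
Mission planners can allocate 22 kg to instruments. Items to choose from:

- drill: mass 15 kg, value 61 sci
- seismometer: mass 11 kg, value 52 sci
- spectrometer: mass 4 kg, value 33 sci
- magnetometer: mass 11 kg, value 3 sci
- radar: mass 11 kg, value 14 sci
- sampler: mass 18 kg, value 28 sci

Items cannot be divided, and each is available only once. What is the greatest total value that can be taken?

Check high-value combinations within 22 kg:
- drill+spectrometer: mass 15+4=19, value 61+33=94
- seismometer+spectrometer: mass 11+4=15, value 52+33=85
- seismometer+radar: mass 11+11=22, value 52+14=66
- drill: mass 15, value 61
Best: 94 sci.

94 sci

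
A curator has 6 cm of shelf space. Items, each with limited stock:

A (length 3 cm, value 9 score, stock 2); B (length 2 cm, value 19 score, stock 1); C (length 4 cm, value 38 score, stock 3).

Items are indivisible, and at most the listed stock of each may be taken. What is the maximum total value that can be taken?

Best selections within length 6 and stock limits:
- 1×B + 1×C: length 6, value 57
- 1×C: length 4, value 38
- 1×A + 1×B: length 5, value 28
Best: 57 score.

57 score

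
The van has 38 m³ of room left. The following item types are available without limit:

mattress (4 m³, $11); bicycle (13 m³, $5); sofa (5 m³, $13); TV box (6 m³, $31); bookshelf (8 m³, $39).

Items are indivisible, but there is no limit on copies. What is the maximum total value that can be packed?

$194

Best value-per-unit is TV box at 31/6; filling with it alone gives 6×31 = 186.
Optimal mix: 5×TV box + 1×bookshelf → volume 38, value 194.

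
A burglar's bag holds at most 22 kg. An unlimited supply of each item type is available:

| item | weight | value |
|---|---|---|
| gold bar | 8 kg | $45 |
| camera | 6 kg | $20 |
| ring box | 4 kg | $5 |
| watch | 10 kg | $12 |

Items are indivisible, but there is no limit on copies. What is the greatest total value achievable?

Best value-per-unit is gold bar at 45/8; filling with it alone gives 2×45 = 90.
Optimal mix: 2×gold bar + 1×camera → weight 22, value 110.

$110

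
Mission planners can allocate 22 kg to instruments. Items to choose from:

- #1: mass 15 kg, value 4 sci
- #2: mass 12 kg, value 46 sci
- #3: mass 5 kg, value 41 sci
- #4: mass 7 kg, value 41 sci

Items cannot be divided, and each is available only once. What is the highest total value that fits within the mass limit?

Check high-value combinations within 22 kg:
- #2+#3: mass 12+5=17, value 46+41=87
- #2+#4: mass 12+7=19, value 46+41=87
- #3+#4: mass 5+7=12, value 41+41=82
Best: 87 sci.

87 sci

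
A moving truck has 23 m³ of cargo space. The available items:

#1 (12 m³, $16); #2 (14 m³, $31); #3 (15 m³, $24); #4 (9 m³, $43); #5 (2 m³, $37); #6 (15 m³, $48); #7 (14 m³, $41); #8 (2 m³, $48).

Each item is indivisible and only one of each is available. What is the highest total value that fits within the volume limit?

$133

Check high-value combinations within 23 m³:
- #5+#6+#8: volume 2+15+2=19, value 37+48+48=133
- #4+#5+#8: volume 9+2+2=13, value 43+37+48=128
- #5+#7+#8: volume 2+14+2=18, value 37+41+48=126
- #2+#5+#8: volume 14+2+2=18, value 31+37+48=116
- #3+#5+#8: volume 15+2+2=19, value 24+37+48=109
Best: $133.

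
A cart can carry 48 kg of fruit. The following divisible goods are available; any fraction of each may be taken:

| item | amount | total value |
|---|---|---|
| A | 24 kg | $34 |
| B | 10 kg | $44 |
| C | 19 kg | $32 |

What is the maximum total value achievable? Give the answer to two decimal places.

Take in order of value per unit:
- B (44/10 per unit): all 10 → value 44, running total 44.00
- C (32/19 per unit): all 19 → value 32, running total 76.00
- A (34/24 per unit): 19 of 24 → value 19×34/24 = 26.9167, running total 102.92
Total 102.92.

102.92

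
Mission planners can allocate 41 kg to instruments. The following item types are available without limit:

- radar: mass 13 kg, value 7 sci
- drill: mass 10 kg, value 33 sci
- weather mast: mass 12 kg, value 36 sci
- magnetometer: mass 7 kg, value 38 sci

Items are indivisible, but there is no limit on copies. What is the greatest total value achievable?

Best value-per-unit is magnetometer at 38/7, and filling with it alone uses mass 5×7=35. No mix of the others beats 5×38 = 190.

190 sci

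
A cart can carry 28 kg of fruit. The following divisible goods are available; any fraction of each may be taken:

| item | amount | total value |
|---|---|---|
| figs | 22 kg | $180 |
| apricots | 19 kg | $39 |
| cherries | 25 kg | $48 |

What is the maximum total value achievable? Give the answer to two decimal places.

Take in order of value per unit:
- figs (180/22 per unit): all 22 → value 180, running total 180.00
- apricots (39/19 per unit): 6 of 19 → value 6×39/19 = 12.3158, running total 192.32
Total 192.32.

192.32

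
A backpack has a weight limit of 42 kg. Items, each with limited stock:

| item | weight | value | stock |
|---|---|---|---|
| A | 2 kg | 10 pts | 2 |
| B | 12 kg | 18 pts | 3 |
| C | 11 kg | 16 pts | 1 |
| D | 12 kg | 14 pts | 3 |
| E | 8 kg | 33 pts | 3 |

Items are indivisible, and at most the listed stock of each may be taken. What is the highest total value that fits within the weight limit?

Best selections within weight 42 and stock limits:
- 2×A + 1×B + 3×E: weight 40, value 137
- 2×A + 1×C + 3×E: weight 39, value 135
- 2×A + 1×D + 3×E: weight 40, value 133
Best: 137 pts.

137 pts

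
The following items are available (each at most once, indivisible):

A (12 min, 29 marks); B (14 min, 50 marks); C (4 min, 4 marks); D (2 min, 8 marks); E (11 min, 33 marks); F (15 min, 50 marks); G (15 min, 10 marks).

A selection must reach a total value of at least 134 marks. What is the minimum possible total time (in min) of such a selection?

Subsets with value ≥ 134, sorted by total time:
- B+D+E+F: time 42, value 141
- A+B+D+F: time 43, value 137
Minimum time: 42 min.

42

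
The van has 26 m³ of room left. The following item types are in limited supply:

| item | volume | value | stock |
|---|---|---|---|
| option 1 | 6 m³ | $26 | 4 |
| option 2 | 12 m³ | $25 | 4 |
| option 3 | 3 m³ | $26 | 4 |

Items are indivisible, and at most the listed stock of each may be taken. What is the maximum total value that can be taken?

Best selections within volume 26 and stock limits:
- 2×option 1 + 4×option 3: volume 24, value 156
- 1×option 1 + 4×option 3: volume 18, value 130
- 2×option 1 + 3×option 3: volume 21, value 130
Best: $156.

$156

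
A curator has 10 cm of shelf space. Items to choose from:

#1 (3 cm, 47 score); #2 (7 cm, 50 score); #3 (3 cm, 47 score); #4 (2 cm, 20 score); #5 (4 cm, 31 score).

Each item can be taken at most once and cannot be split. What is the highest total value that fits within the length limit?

125 score

Check high-value combinations within 10 cm:
- #1+#3+#5: length 3+3+4=10, value 47+47+31=125
- #1+#3+#4: length 3+3+2=8, value 47+47+20=114
- #1+#4+#5: length 3+2+4=9, value 47+20+31=98
Best: 125 score.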